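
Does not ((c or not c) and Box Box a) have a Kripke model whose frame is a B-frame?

1. not ((c or not c) and Box Box a), 0
2. not Box Box a, 0
3. not Box a, 1
4. not a, 2
Accessibility: 0R0, 0R1, 1R0, 1R1, 1R2, 2R1, 2R2

Satisfiable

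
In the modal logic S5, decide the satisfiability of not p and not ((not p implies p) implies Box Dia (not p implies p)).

Unsatisfiable

1. not p and not ((not p implies p) implies Box Dia (not p implies p)), 0
2. not p, 0
3. not ((not p implies p) implies Box Dia (not p implies p)), 0
4. not p implies p, 0
5. not Box Dia (not p implies p), 0
6. p, 0
Accessibility: 0R0
Branch closes: p and not p both at 0.
(One branch shown.) All branches close.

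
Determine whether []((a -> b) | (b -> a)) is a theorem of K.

Tableau for the negation ~[]((a -> b) | (b -> a)):
1. ~[]((a -> b) | (b -> a)), 0
2. ~((a -> b) | (b -> a)), 1   [~[]-rule on 1: fresh world 1, 0R1]
3. ~(a -> b), 1   [~|-rule on 2]
4. ~(b -> a), 1   [~|-rule on 2]
5. a, 1   [~->-rule on 3]
6. ~b, 1   [~->-rule on 3]
7. b, 1   [~->-rule on 4]
8. ~a, 1   [~->-rule on 4]
Accessibility: 0R1
Branch closes: b and ~b both at 1.
Every branch of the negation's tableau closes; the branch above is one of them.

Valid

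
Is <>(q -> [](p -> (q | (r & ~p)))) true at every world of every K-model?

Tableau for the negation ~<>(q -> [](p -> (q | (r & ~p)))):
1. ~<>(q -> [](p -> (q | (r & ~p)))), u
The negation has an open branch (countermodel exists).

Not valid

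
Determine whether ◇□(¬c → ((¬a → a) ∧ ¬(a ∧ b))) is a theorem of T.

Tableau for the negation ¬◇□(¬c → ((¬a → a) ∧ ¬(a ∧ b))):
1. ¬◇□(¬c → ((¬a → a) ∧ ¬(a ∧ b))), w0
2. ¬□(¬c → ((¬a → a) ∧ ¬(a ∧ b))), w0
3. ¬(¬c → ((¬a → a) ∧ ¬(a ∧ b))), w1
4. ¬c, w1
5. ¬((¬a → a) ∧ ¬(a ∧ b)), w1
6. ¬□(¬c → ((¬a → a) ∧ ¬(a ∧ b))), w1
7. a ∧ b, w1
8. a, w1
9. b, w1
10. ¬(¬c → ((¬a → a) ∧ ¬(a ∧ b))), w2
11. ¬c, w2
12. ¬((¬a → a) ∧ ¬(a ∧ b)), w2
13. a ∧ b, w2
14. a, w2
15. b, w2
Accessibility: w0Rw0, w0Rw1, w1Rw1, w1Rw2, w2Rw2
The negation has an open branch (countermodel exists).

No, not valid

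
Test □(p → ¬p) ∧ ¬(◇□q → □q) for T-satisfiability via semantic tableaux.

Satisfiable

1. □(p → ¬p) ∧ ¬(◇□q → □q), u
2. □(p → ¬p), u
3. ¬(◇□q → □q), u
4. ◇□q, u
5. ¬□q, u
6. p → ¬p, u
7. ¬p, u
8. □q, v
9. p → ¬p, v
10. q, v
11. ¬p, v
12. ¬q, w
13. p → ¬p, w
14. ¬p, w
Accessibility: uRu, uRv, uRw, vRv, wRw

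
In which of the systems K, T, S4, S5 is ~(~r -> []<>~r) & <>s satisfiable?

S5-tableau for the formula:
1. ~(~r -> []<>~r) & <>s, 0
2. ~(~r -> []<>~r), 0   [&-rule on 1]
3. <>s, 0   [&-rule on 1]
4. ~r, 0   [~->-rule on 2]
5. ~[]<>~r, 0   [~->-rule on 2]
6. s, 1   [<>-rule on 3: fresh world 1, 0R1]
7. ~<>~r, 2   [~[]-rule on 5: fresh world 2, 0R2]
8. r, 0   [~<>-rule on 7 via 2R0]
Accessibility: 0R0, 0R1, 0R2, 1R0, 1R1, 1R2, 2R0, 2R1, 2R2
Branch closes: r and ~r both at 0.
Every branch closes (one shown): unsatisfiable in S5.
S4-tableau for the formula:
1. ~(~r -> []<>~r) & <>s, 0
2. ~(~r -> []<>~r), 0   [&-rule on 1]
3. <>s, 0   [&-rule on 1]
4. ~r, 0   [~->-rule on 2]
5. ~[]<>~r, 0   [~->-rule on 2]
6. s, 1   [<>-rule on 3: fresh world 1, 0R1]
7. ~<>~r, 2   [~[]-rule on 5: fresh world 2, 0R2]
8. r, 2   [~<>-rule on 7 via 2R2]
Accessibility: 0R0, 0R1, 0R2, 1R1, 2R2
Complete open branch: satisfiable in S4, hence also in K, T (this S4-model is also a K-model and a T-model).

K, T, S4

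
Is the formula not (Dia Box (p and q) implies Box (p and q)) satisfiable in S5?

1. not (Dia Box (p and q) implies Box (p and q)), u
2. Dia Box (p and q), u   [neg-implies-rule on 1]
3. not Box (p and q), u   [neg-implies-rule on 1]
4. Box (p and q), v   [Dia-rule on 2: fresh world v, uRv]
5. p and q, u   [Box-rule on 4 via vRu]
6. p, u   [and-rule on 5]
7. q, u   [and-rule on 5]
8. p and q, v   [Box-rule on 4 via vRv]
9. p, v   [and-rule on 8]
10. q, v   [and-rule on 8]
11. not (p and q), w   [neg-Box-rule on 3: fresh world w, uRw]
12. p and q, w   [Box-rule on 4 via vRw]
13. p, w   [and-rule on 12]
14. q, w   [and-rule on 12]
15. not q, w   [neg-and-rule on 11 (branches; this branch)]
Accessibility: uRu, uRv, uRw, vRu, vRv, vRw, wRu, wRv, wRw
Branch closes: q and not q both at w.
Every branch closes; the branch above is one of them.

Unsatisfiable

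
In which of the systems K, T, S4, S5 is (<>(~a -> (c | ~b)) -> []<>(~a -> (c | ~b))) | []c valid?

S5

S4-tableau for the negation ~((<>(~a -> (c | ~b)) -> []<>(~a -> (c | ~b))) | []c):
1. ~((<>(~a -> (c | ~b)) -> []<>(~a -> (c | ~b))) | []c), 0
2. ~(<>(~a -> (c | ~b)) -> []<>(~a -> (c | ~b))), 0   [~|-rule on 1]
3. ~[]c, 0   [~|-rule on 1]
4. <>(~a -> (c | ~b)), 0   [~->-rule on 2]
5. ~[]<>(~a -> (c | ~b)), 0   [~->-rule on 2]
6. ~c, 1   [~[]-rule on 3: fresh world 1, 0R1]
7. ~a -> (c | ~b), 2   [<>-rule on 4: fresh world 2, 0R2]
8. c | ~b, 2   [->-rule on 7 (branches; this branch)]
9. ~b, 2   [|-rule on 8 (branches; this branch)]
10. ~<>(~a -> (c | ~b)), 3   [~[]-rule on 5: fresh world 3, 0R3]
11. ~(~a -> (c | ~b)), 3   [~<>-rule on 10 via 3R3]
12. ~a, 3   [~->-rule on 11]
13. ~(c | ~b), 3   [~->-rule on 11]
14. ~c, 3   [~|-rule on 13]
15. b, 3   [~|-rule on 13]
Accessibility: 0R0, 0R1, 0R2, 0R3, 1R1, 2R2, 3R3
Complete open branch: countermodel on an S4-frame, so not valid in S4, nor in K, T (the same frame is also a K-frame and a T-frame).
S5-tableau for the negation ~((<>(~a -> (c | ~b)) -> []<>(~a -> (c | ~b))) | []c):
1. ~((<>(~a -> (c | ~b)) -> []<>(~a -> (c | ~b))) | []c), 0
2. ~(<>(~a -> (c | ~b)) -> []<>(~a -> (c | ~b))), 0   [~|-rule on 1]
3. ~[]c, 0   [~|-rule on 1]
4. <>(~a -> (c | ~b)), 0   [~->-rule on 2]
5. ~[]<>(~a -> (c | ~b)), 0   [~->-rule on 2]
6. ~c, 1   [~[]-rule on 3: fresh world 1, 0R1]
7. ~a -> (c | ~b), 2   [<>-rule on 4: fresh world 2, 0R2]
8. c | ~b, 2   [->-rule on 7 (branches; this branch)]
9. ~b, 2   [|-rule on 8 (branches; this branch)]
10. ~<>(~a -> (c | ~b)), 3   [~[]-rule on 5: fresh world 3, 0R3]
11. ~(~a -> (c | ~b)), 0   [~<>-rule on 10 via 3R0]
12. ~a, 0   [~->-rule on 11]
13. ~(c | ~b), 0   [~->-rule on 11]
14. ~c, 0   [~|-rule on 13]
15. b, 0   [~|-rule on 13]
16. ~(~a -> (c | ~b)), 1   [~<>-rule on 10 via 3R1]
17. ~a, 1   [~->-rule on 16]
18. ~(c | ~b), 1   [~->-rule on 16]
19. b, 1   [~|-rule on 18]
20. ~(~a -> (c | ~b)), 2   [~<>-rule on 10 via 3R2]
21. ~a, 2   [~->-rule on 20]
22. ~(c | ~b), 2   [~->-rule on 20]
23. ~c, 2   [~|-rule on 22]
24. b, 2   [~|-rule on 22]
Accessibility: 0R0, 0R1, 0R2, 0R3, 1R0, 1R1, 1R2, 1R3, 2R0, 2R1, 2R2, 2R3, 3R0, 3R1, 3R2, 3R3
Branch closes: b and ~b both at 2.
Every branch closes (one shown): valid in S5.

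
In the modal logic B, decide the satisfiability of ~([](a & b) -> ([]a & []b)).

1. ~([](a & b) -> ([]a & []b)), u
2. [](a & b), u   [~->-rule on 1]
3. ~([]a & []b), u   [~->-rule on 1]
4. a & b, u   [[]-rule on 2 via uRu]
5. a, u   [&-rule on 4]
6. b, u   [&-rule on 4]
7. ~[]b, u   [~&-rule on 3 (branches; this branch)]
8. ~b, v   [~[]-rule on 7: fresh world v, uRv]
9. a & b, v   [[]-rule on 2 via uRv]
10. a, v   [&-rule on 9]
11. b, v   [&-rule on 9]
Accessibility: uRu, uRv, vRu, vRv
Branch closes: b and ~b both at v.
(One branch shown.) All branches close.

Unsatisfiable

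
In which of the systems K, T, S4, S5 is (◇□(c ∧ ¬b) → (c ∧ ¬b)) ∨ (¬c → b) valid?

S4-tableau for the negation ¬((◇□(c ∧ ¬b) → (c ∧ ¬b)) ∨ (¬c → b)):
1. ¬((◇□(c ∧ ¬b) → (c ∧ ¬b)) ∨ (¬c → b)), u
2. ¬(◇□(c ∧ ¬b) → (c ∧ ¬b)), u   [¬∨-rule on 1]
3. ¬(¬c → b), u   [¬∨-rule on 1]
4. ◇□(c ∧ ¬b), u   [¬→-rule on 2]
5. ¬(c ∧ ¬b), u   [¬→-rule on 2]
6. ¬c, u   [¬→-rule on 3]
7. ¬b, u   [¬→-rule on 3]
8. □(c ∧ ¬b), v   [◇-rule on 4: fresh world v, uRv]
9. c ∧ ¬b, v   [□-rule on 8 via vRv]
10. c, v   [∧-rule on 9]
11. ¬b, v   [∧-rule on 9]
Accessibility: uRu, uRv, vRv
Complete open branch: countermodel on an S4-frame, so not valid in S4, nor in K, T (the same frame is also a K-frame and a T-frame).
S5-tableau for the negation ¬((◇□(c ∧ ¬b) → (c ∧ ¬b)) ∨ (¬c → b)):
1. ¬((◇□(c ∧ ¬b) → (c ∧ ¬b)) ∨ (¬c → b)), u
2. ¬(◇□(c ∧ ¬b) → (c ∧ ¬b)), u   [¬∨-rule on 1]
3. ¬(¬c → b), u   [¬∨-rule on 1]
4. ◇□(c ∧ ¬b), u   [¬→-rule on 2]
5. ¬(c ∧ ¬b), u   [¬→-rule on 2]
6. ¬c, u   [¬→-rule on 3]
7. ¬b, u   [¬→-rule on 3]
8. □(c ∧ ¬b), v   [◇-rule on 4: fresh world v, uRv]
9. c ∧ ¬b, u   [□-rule on 8 via vRu]
10. c, u   [∧-rule on 9]
Accessibility: uRu, uRv, vRu, vRv
Branch closes: c and ¬c both at u.
Every branch closes (one shown): valid in S5.

S5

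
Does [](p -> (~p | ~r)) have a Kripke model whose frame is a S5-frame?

Yes, satisfiable

1. [](p -> (~p | ~r)), w0
2. p -> (~p | ~r), w0
3. ~p | ~r, w0
4. ~r, w0
Accessibility: w0Rw0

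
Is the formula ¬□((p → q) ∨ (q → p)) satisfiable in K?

Unsatisfiable (every branch closes)

1. ¬□((p → q) ∨ (q → p)), 0
2. ¬((p → q) ∨ (q → p)), 1
3. ¬(p → q), 1
4. ¬(q → p), 1
5. p, 1
6. ¬q, 1
7. q, 1
8. ¬p, 1
Accessibility: 0R1
Branch closes: q and ¬q both at 1.
All branches of the tableau close; one closing branch shown above.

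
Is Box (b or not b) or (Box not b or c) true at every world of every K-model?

Tableau for the negation not (Box (b or not b) or (Box not b or c)):
1. not (Box (b or not b) or (Box not b or c)), u
2. not Box (b or not b), u
3. not (Box not b or c), u
4. not Box not b, u
5. not c, u
6. not (b or not b), v
7. not b, v
8. b, v
Accessibility: uRv
Branch closes: b and not b both at v.
All branches of the negation close; one closing branch shown above.

Valid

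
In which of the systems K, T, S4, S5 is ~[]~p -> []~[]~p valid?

S5

S5-tableau for the negation ~(~[]~p -> []~[]~p):
1. ~(~[]~p -> []~[]~p), w0
2. ~[]~p, w0
3. ~[]~[]~p, w0
4. p, w1
5. []~p, w2
6. ~p, w0
7. ~p, w1
Accessibility: w0Rw0, w0Rw1, w0Rw2, w1Rw0, w1Rw1, w1Rw2, w2Rw0, w2Rw1, w2Rw2
Branch closes: p and ~p both at w1.
Every branch closes (one shown): valid in S5.
S4-tableau for the negation ~(~[]~p -> []~[]~p):
1. ~(~[]~p -> []~[]~p), w0
2. ~[]~p, w0
3. ~[]~[]~p, w0
4. p, w1
5. []~p, w2
6. ~p, w2
Accessibility: w0Rw0, w0Rw1, w0Rw2, w1Rw1, w2Rw2
Complete open branch: countermodel on an S4-frame, so not valid in S4, nor in K, T (the same frame is also a K-frame and a T-frame).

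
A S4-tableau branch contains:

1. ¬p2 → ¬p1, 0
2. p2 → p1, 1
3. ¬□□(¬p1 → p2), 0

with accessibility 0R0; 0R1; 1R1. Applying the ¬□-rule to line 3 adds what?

a fresh world 2 with 0R2, and ¬□(¬p1 → p2) at 2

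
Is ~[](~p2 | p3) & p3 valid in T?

Not valid

Tableau for the negation ~(~[](~p2 | p3) & p3):
1. ~(~[](~p2 | p3) & p3), u
2. ~p3, u
Accessibility: uRu
The negation has an open branch (countermodel exists).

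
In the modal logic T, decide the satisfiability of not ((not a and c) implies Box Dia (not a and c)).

1. not ((not a and c) implies Box Dia (not a and c)), u
2. not a and c, u   [neg-implies-rule on 1]
3. not Box Dia (not a and c), u   [neg-implies-rule on 1]
4. not a, u   [and-rule on 2]
5. c, u   [and-rule on 2]
6. not Dia (not a and c), v   [neg-Box-rule on 3: fresh world v, uRv]
7. not (not a and c), v   [neg-Dia-rule on 6 via vRv]
8. not c, v   [neg-and-rule on 7 (branches; this branch)]
Accessibility: uRu, uRv, vRv

Satisfiable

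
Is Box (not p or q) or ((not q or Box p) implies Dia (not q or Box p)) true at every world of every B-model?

Tableau for the negation not (Box (not p or q) or ((not q or Box p) implies Dia (not q or Box p))):
1. not (Box (not p or q) or ((not q or Box p) implies Dia (not q or Box p))), w0
2. not Box (not p or q), w0
3. not ((not q or Box p) implies Dia (not q or Box p)), w0
4. not q or Box p, w0
5. not Dia (not q or Box p), w0
6. not (not q or Box p), w0
7. q, w0
8. not Box p, w0
9. Box p, w0
10. p, w0
11. not (not p or q), w1
12. p, w1
13. not q, w1
14. not (not q or Box p), w1
15. q, w1
16. not Box p, w1
Accessibility: w0Rw0, w0Rw1, w1Rw0, w1Rw1
Branch closes: q and not q both at w1.
All branches of the negation close; one closing branch shown above.

Yes, valid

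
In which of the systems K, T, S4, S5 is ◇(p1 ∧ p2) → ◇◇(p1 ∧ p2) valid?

T-tableau for the negation ¬(◇(p1 ∧ p2) → ◇◇(p1 ∧ p2)):
1. ¬(◇(p1 ∧ p2) → ◇◇(p1 ∧ p2)), 0
2. ◇(p1 ∧ p2), 0
3. ¬◇◇(p1 ∧ p2), 0
4. ¬◇(p1 ∧ p2), 0
5. ¬(p1 ∧ p2), 0
6. ¬p2, 0
7. p1 ∧ p2, 1
8. p1, 1
9. p2, 1
10. ¬◇(p1 ∧ p2), 1
11. ¬(p1 ∧ p2), 1
12. ¬p2, 1
Accessibility: 0R0, 0R1, 1R1
Branch closes: p2 and ¬p2 both at 1.
Every branch closes (one shown): valid in T, hence also in S4, S5 (every theorem of T is a theorem of S4 and S5).
K-tableau for the negation ¬(◇(p1 ∧ p2) → ◇◇(p1 ∧ p2)):
1. ¬(◇(p1 ∧ p2) → ◇◇(p1 ∧ p2)), 0
2. ◇(p1 ∧ p2), 0
3. ¬◇◇(p1 ∧ p2), 0
4. p1 ∧ p2, 1
5. p1, 1
6. p2, 1
7. ¬◇(p1 ∧ p2), 1
Accessibility: 0R1
Complete open branch: countermodel on a K-frame, so not valid in K.

T, S4, S5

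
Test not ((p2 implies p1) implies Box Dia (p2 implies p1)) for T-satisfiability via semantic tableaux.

Yes, satisfiable

1. not ((p2 implies p1) implies Box Dia (p2 implies p1)), 0
2. p2 implies p1, 0   [neg-implies-rule on 1]
3. not Box Dia (p2 implies p1), 0   [neg-implies-rule on 1]
4. p1, 0   [implies-rule on 2 (branches; this branch)]
5. not Dia (p2 implies p1), 1   [neg-Box-rule on 3: fresh world 1, 0R1]
6. not (p2 implies p1), 1   [neg-Dia-rule on 5 via 1R1]
7. p2, 1   [neg-implies-rule on 6]
8. not p1, 1   [neg-implies-rule on 6]
Accessibility: 0R0, 0R1, 1R1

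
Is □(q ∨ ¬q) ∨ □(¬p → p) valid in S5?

Tableau for the negation ¬(□(q ∨ ¬q) ∨ □(¬p → p)):
1. ¬(□(q ∨ ¬q) ∨ □(¬p → p)), u
2. ¬□(q ∨ ¬q), u
3. ¬□(¬p → p), u
4. ¬(q ∨ ¬q), v
5. ¬q, v
6. q, v
Accessibility: uRu, uRv, vRu, vRv
Branch closes: q and ¬q both at v.
All branches of the negation close; one closing branch shown above.

Valid in S5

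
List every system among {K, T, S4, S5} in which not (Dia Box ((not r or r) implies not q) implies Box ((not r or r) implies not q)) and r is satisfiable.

S5-tableau for the formula:
1. not (Dia Box ((not r or r) implies not q) implies Box ((not r or r) implies not q)) and r, w0
2. not (Dia Box ((not r or r) implies not q) implies Box ((not r or r) implies not q)), w0
3. r, w0
4. Dia Box ((not r or r) implies not q), w0
5. not Box ((not r or r) implies not q), w0
6. Box ((not r or r) implies not q), w1
7. (not r or r) implies not q, w0
8. (not r or r) implies not q, w1
9. not q, w0
10. not q, w1
11. not ((not r or r) implies not q), w2
12. not r or r, w2
13. q, w2
14. (not r or r) implies not q, w2
15. r, w2
16. not (not r or r), w2
17. not r, w2
Accessibility: w0Rw0, w0Rw1, w0Rw2, w1Rw0, w1Rw1, w1Rw2, w2Rw0, w2Rw1, w2Rw2
Branch closes: r and not r both at w2.
Every branch closes (one shown): unsatisfiable in S5.
S4-tableau for the formula:
1. not (Dia Box ((not r or r) implies not q) implies Box ((not r or r) implies not q)) and r, w0
2. not (Dia Box ((not r or r) implies not q) implies Box ((not r or r) implies not q)), w0
3. r, w0
4. Dia Box ((not r or r) implies not q), w0
5. not Box ((not r or r) implies not q), w0
6. Box ((not r or r) implies not q), w1
7. (not r or r) implies not q, w1
8. not q, w1
9. not ((not r or r) implies not q), w2
10. not r or r, w2
11. q, w2
12. r, w2
Accessibility: w0Rw0, w0Rw1, w0Rw2, w1Rw1, w2Rw2
Complete open branch: satisfiable in S4, hence also in K, T (this S4-model is also a K-model and a T-model).

K, T, S4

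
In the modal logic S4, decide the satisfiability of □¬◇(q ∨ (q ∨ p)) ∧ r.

Yes, satisfiable

1. □¬◇(q ∨ (q ∨ p)) ∧ r, w0
2. □¬◇(q ∨ (q ∨ p)), w0
3. r, w0
4. ¬◇(q ∨ (q ∨ p)), w0
5. ¬(q ∨ (q ∨ p)), w0
6. ¬q, w0
7. ¬(q ∨ p), w0
8. ¬p, w0
Accessibility: w0Rw0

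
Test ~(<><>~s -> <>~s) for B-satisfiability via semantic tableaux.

1. ~(<><>~s -> <>~s), u
2. <><>~s, u   [~->-rule on 1]
3. ~<>~s, u   [~->-rule on 1]
4. s, u   [~<>-rule on 3 via uRu]
5. <>~s, v   [<>-rule on 2: fresh world v, uRv]
6. s, v   [~<>-rule on 3 via uRv]
7. ~s, w   [<>-rule on 5: fresh world w, vRw]
Accessibility: uRu, uRv, vRu, vRv, vRw, wRv, wRw

Yes, satisfiable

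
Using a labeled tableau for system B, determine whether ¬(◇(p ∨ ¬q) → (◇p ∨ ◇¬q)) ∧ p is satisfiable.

Unsatisfiable

1. ¬(◇(p ∨ ¬q) → (◇p ∨ ◇¬q)) ∧ p, 0
2. ¬(◇(p ∨ ¬q) → (◇p ∨ ◇¬q)), 0
3. p, 0
4. ◇(p ∨ ¬q), 0
5. ¬(◇p ∨ ◇¬q), 0
6. ¬◇p, 0
7. ¬◇¬q, 0
8. ¬p, 0
Accessibility: 0R0
Branch closes: p and ¬p both at 0.
All branches of the tableau close; one closing branch shown above.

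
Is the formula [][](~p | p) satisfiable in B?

Satisfiable (open branch found)

1. [][](~p | p), 0
2. [](~p | p), 0
3. ~p | p, 0
4. p, 0
Accessibility: 0R0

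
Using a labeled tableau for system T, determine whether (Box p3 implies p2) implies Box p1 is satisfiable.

1. (Box p3 implies p2) implies Box p1, w0
2. Box p1, w0
3. p1, w0
Accessibility: w0Rw0

Yes, satisfiable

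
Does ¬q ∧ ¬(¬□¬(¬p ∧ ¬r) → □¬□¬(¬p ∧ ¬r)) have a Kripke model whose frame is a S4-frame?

1. ¬q ∧ ¬(¬□¬(¬p ∧ ¬r) → □¬□¬(¬p ∧ ¬r)), u
2. ¬q, u
3. ¬(¬□¬(¬p ∧ ¬r) → □¬□¬(¬p ∧ ¬r)), u
4. ¬□¬(¬p ∧ ¬r), u
5. ¬□¬□¬(¬p ∧ ¬r), u
6. ¬p ∧ ¬r, v
7. ¬p, v
8. ¬r, v
9. □¬(¬p ∧ ¬r), w
10. ¬(¬p ∧ ¬r), w
11. r, w
Accessibility: uRu, uRv, uRw, vRv, wRw

Satisfiable (open branch found)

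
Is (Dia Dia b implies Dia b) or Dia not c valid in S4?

Valid

Tableau for the negation not ((Dia Dia b implies Dia b) or Dia not c):
1. not ((Dia Dia b implies Dia b) or Dia not c), u
2. not (Dia Dia b implies Dia b), u
3. not Dia not c, u
4. Dia Dia b, u
5. not Dia b, u
6. c, u
7. not b, u
8. Dia b, v
9. c, v
10. not b, v
11. b, w
12. c, w
13. not b, w
Accessibility: uRu, uRv, uRw, vRv, vRw, wRw
Branch closes: b and not b both at w.
Every branch of the negation's tableau closes; the branch above is one of them.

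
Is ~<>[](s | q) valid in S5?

Tableau for the negation <>[](s | q):
1. <>[](s | q), 0
2. [](s | q), 1
3. s | q, 0
4. s | q, 1
5. q, 0
6. q, 1
Accessibility: 0R0, 0R1, 1R0, 1R1
The negation has an open branch (countermodel exists).

Invalid (countermodel exists)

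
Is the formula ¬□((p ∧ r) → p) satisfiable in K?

No, unsatisfiable

1. ¬□((p ∧ r) → p), u
2. ¬((p ∧ r) → p), v   [¬□-rule on 1: fresh world v, uRv]
3. p ∧ r, v   [¬→-rule on 2]
4. ¬p, v   [¬→-rule on 2]
5. p, v   [∧-rule on 3]
6. r, v   [∧-rule on 3]
Accessibility: uRv
Branch closes: p and ¬p both at v.
Every branch closes; the branch above is one of them.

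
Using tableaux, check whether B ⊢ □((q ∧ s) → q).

Tableau for the negation ¬□((q ∧ s) → q):
1. ¬□((q ∧ s) → q), w0
2. ¬((q ∧ s) → q), w1
3. q ∧ s, w1
4. ¬q, w1
5. q, w1
6. s, w1
Accessibility: w0Rw0, w0Rw1, w1Rw0, w1Rw1
Branch closes: q and ¬q both at w1.
Every branch of the negation's tableau closes; the branch above is one of them.

Yes, valid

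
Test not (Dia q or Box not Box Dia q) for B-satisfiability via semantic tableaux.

1. not (Dia q or Box not Box Dia q), u
2. not Dia q, u
3. not Box not Box Dia q, u
4. not q, u
5. Box Dia q, v
6. not q, v
7. Dia q, u
8. Dia q, v
9. q, w
10. not q, w
Accessibility: uRu, uRv, uRw, vRu, vRv, wRu, wRw
Branch closes: q and not q both at w.
All branches of the tableau close; one closing branch shown above.

No, unsatisfiable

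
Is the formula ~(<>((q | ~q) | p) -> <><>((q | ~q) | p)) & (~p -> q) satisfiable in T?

Unsatisfiable

1. ~(<>((q | ~q) | p) -> <><>((q | ~q) | p)) & (~p -> q), u
2. ~(<>((q | ~q) | p) -> <><>((q | ~q) | p)), u
3. ~p -> q, u
4. <>((q | ~q) | p), u
5. ~<><>((q | ~q) | p), u
6. ~<>((q | ~q) | p), u
7. ~((q | ~q) | p), u
8. ~(q | ~q), u
9. ~p, u
10. ~q, u
11. q, u
Accessibility: uRu
Branch closes: q and ~q both at u.
(One branch shown.) All branches close.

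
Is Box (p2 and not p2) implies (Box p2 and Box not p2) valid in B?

Tableau for the negation not (Box (p2 and not p2) implies (Box p2 and Box not p2)):
1. not (Box (p2 and not p2) implies (Box p2 and Box not p2)), u
2. Box (p2 and not p2), u
3. not (Box p2 and Box not p2), u
4. p2 and not p2, u
5. p2, u
6. not p2, u
Accessibility: uRu
Branch closes: p2 and not p2 both at u.
All branches of the negation close; one closing branch shown above.

Valid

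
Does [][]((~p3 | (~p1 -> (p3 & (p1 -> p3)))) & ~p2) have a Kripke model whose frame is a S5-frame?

1. [][]((~p3 | (~p1 -> (p3 & (p1 -> p3)))) & ~p2), w0
2. []((~p3 | (~p1 -> (p3 & (p1 -> p3)))) & ~p2), w0
3. (~p3 | (~p1 -> (p3 & (p1 -> p3)))) & ~p2, w0
4. ~p3 | (~p1 -> (p3 & (p1 -> p3))), w0
5. ~p2, w0
6. ~p1 -> (p3 & (p1 -> p3)), w0
7. p3 & (p1 -> p3), w0
8. p3, w0
9. p1 -> p3, w0
Accessibility: w0Rw0

Yes, satisfiable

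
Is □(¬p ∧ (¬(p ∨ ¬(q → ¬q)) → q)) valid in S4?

Tableau for the negation ¬□(¬p ∧ (¬(p ∨ ¬(q → ¬q)) → q)):
1. ¬□(¬p ∧ (¬(p ∨ ¬(q → ¬q)) → q)), 0
2. ¬(¬p ∧ (¬(p ∨ ¬(q → ¬q)) → q)), 1
3. ¬(¬(p ∨ ¬(q → ¬q)) → q), 1
4. ¬(p ∨ ¬(q → ¬q)), 1
5. ¬q, 1
6. ¬p, 1
7. q → ¬q, 1
Accessibility: 0R0, 0R1, 1R1
The negation has an open branch (countermodel exists).

No, not valid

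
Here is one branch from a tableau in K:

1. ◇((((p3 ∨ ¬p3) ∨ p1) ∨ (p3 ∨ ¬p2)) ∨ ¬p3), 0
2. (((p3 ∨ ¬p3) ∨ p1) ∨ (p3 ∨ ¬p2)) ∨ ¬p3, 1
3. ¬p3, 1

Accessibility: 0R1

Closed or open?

No, open

There is no literal clash: for every atom and world, at most one sign appears.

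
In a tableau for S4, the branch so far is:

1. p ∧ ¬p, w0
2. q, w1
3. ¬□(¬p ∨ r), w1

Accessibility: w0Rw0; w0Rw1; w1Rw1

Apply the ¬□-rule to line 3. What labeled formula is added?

a fresh world w2 with w1Rw2, and ¬(¬p ∨ r) at w2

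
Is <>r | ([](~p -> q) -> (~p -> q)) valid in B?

Tableau for the negation ~(<>r | ([](~p -> q) -> (~p -> q))):
1. ~(<>r | ([](~p -> q) -> (~p -> q))), u
2. ~<>r, u
3. ~([](~p -> q) -> (~p -> q)), u
4. [](~p -> q), u
5. ~(~p -> q), u
6. ~p, u
7. ~q, u
8. ~r, u
9. ~p -> q, u
10. q, u
Accessibility: uRu
Branch closes: q and ~q both at u.
Every branch of the negation's tableau closes; the branch above is one of them.

Valid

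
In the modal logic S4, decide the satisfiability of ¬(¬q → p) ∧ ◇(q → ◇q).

Satisfiable (open branch found)

1. ¬(¬q → p) ∧ ◇(q → ◇q), 0
2. ¬(¬q → p), 0
3. ◇(q → ◇q), 0
4. ¬q, 0
5. ¬p, 0
6. q → ◇q, 1
7. ◇q, 1
8. q, 2
Accessibility: 0R0, 0R1, 0R2, 1R1, 1R2, 2R2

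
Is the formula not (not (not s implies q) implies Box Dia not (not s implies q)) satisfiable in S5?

Unsatisfiable (every branch closes)

1. not (not (not s implies q) implies Box Dia not (not s implies q)), 0
2. not (not s implies q), 0
3. not Box Dia not (not s implies q), 0
4. not s, 0
5. not q, 0
6. not Dia not (not s implies q), 1
7. not s implies q, 0
8. not s implies q, 1
9. q, 0
Accessibility: 0R0, 0R1, 1R0, 1R1
Branch closes: q and not q both at 0.
Every branch closes; the branch above is one of them.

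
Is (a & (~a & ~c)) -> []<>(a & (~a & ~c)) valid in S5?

Tableau for the negation ~((a & (~a & ~c)) -> []<>(a & (~a & ~c))):
1. ~((a & (~a & ~c)) -> []<>(a & (~a & ~c))), w0
2. a & (~a & ~c), w0
3. ~[]<>(a & (~a & ~c)), w0
4. a, w0
5. ~a & ~c, w0
6. ~a, w0
7. ~c, w0
Accessibility: w0Rw0
Branch closes: a and ~a both at w0.
All branches of the negation close; one closing branch shown above.

Yes, valid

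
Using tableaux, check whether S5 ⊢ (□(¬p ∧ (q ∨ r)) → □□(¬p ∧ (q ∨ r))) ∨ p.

Valid in S5

Tableau for the negation ¬((□(¬p ∧ (q ∨ r)) → □□(¬p ∧ (q ∨ r))) ∨ p):
1. ¬((□(¬p ∧ (q ∨ r)) → □□(¬p ∧ (q ∨ r))) ∨ p), 0
2. ¬(□(¬p ∧ (q ∨ r)) → □□(¬p ∧ (q ∨ r))), 0
3. ¬p, 0
4. □(¬p ∧ (q ∨ r)), 0
5. ¬□□(¬p ∧ (q ∨ r)), 0
6. ¬p ∧ (q ∨ r), 0
7. q ∨ r, 0
8. r, 0
9. ¬□(¬p ∧ (q ∨ r)), 1
10. ¬p ∧ (q ∨ r), 1
11. ¬p, 1
12. q ∨ r, 1
13. r, 1
14. ¬(¬p ∧ (q ∨ r)), 2
15. ¬p ∧ (q ∨ r), 2
16. ¬p, 2
17. q ∨ r, 2
18. ¬(q ∨ r), 2
19. ¬q, 2
20. ¬r, 2
21. r, 2
Accessibility: 0R0, 0R1, 0R2, 1R0, 1R1, 1R2, 2R0, 2R1, 2R2
Branch closes: r and ¬r both at 2.
All branches of the negation close; one closing branch shown above.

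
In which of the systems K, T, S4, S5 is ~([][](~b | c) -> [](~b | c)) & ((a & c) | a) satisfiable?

K

T-tableau for the formula:
1. ~([][](~b | c) -> [](~b | c)) & ((a & c) | a), u
2. ~([][](~b | c) -> [](~b | c)), u
3. (a & c) | a, u
4. [][](~b | c), u
5. ~[](~b | c), u
6. [](~b | c), u
7. ~b | c, u
8. a & c, u
9. a, u
10. c, u
11. ~(~b | c), v
12. b, v
13. ~c, v
14. [](~b | c), v
15. ~b | c, v
16. c, v
Accessibility: uRu, uRv, vRv
Branch closes: c and ~c both at v.
Every branch closes (one shown): unsatisfiable in T, hence also in S4, S5 (every S4/S5-frame is a T-frame).
K-tableau for the formula:
1. ~([][](~b | c) -> [](~b | c)) & ((a & c) | a), u
2. ~([][](~b | c) -> [](~b | c)), u
3. (a & c) | a, u
4. [][](~b | c), u
5. ~[](~b | c), u
6. a, u
7. ~(~b | c), v
8. b, v
9. ~c, v
10. [](~b | c), v
Accessibility: uRv
Complete open branch: satisfiable in K.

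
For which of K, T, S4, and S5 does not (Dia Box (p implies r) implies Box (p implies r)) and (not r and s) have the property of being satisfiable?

S4-tableau for the formula:
1. not (Dia Box (p implies r) implies Box (p implies r)) and (not r and s), w0
2. not (Dia Box (p implies r) implies Box (p implies r)), w0
3. not r and s, w0
4. Dia Box (p implies r), w0
5. not Box (p implies r), w0
6. not r, w0
7. s, w0
8. Box (p implies r), w1
9. p implies r, w1
10. r, w1
11. not (p implies r), w2
12. p, w2
13. not r, w2
Accessibility: w0Rw0, w0Rw1, w0Rw2, w1Rw1, w2Rw2
Complete open branch: satisfiable in S4, hence also in K, T (this S4-model is also a K-model and a T-model).
S5-tableau for the formula:
1. not (Dia Box (p implies r) implies Box (p implies r)) and (not r and s), w0
2. not (Dia Box (p implies r) implies Box (p implies r)), w0
3. not r and s, w0
4. Dia Box (p implies r), w0
5. not Box (p implies r), w0
6. not r, w0
7. s, w0
8. Box (p implies r), w1
9. p implies r, w0
10. p implies r, w1
11. not p, w0
12. r, w1
13. not (p implies r), w2
14. p, w2
15. not r, w2
16. p implies r, w2
17. r, w2
Accessibility: w0Rw0, w0Rw1, w0Rw2, w1Rw0, w1Rw1, w1Rw2, w2Rw0, w2Rw1, w2Rw2
Branch closes: r and not r both at w2.
Every branch closes (one shown): unsatisfiable in S5.

K, T, S4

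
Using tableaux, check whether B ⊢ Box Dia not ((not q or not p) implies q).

No, not valid

Tableau for the negation not Box Dia not ((not q or not p) implies q):
1. not Box Dia not ((not q or not p) implies q), 0
2. not Dia not ((not q or not p) implies q), 1
3. (not q or not p) implies q, 0
4. (not q or not p) implies q, 1
5. q, 0
6. q, 1
Accessibility: 0R0, 0R1, 1R0, 1R1
The negation has an open branch (countermodel exists).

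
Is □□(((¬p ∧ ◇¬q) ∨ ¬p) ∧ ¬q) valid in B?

No, not valid

Tableau for the negation ¬□□(((¬p ∧ ◇¬q) ∨ ¬p) ∧ ¬q):
1. ¬□□(((¬p ∧ ◇¬q) ∨ ¬p) ∧ ¬q), 0
2. ¬□(((¬p ∧ ◇¬q) ∨ ¬p) ∧ ¬q), 1
3. ¬(((¬p ∧ ◇¬q) ∨ ¬p) ∧ ¬q), 2
4. q, 2
Accessibility: 0R0, 0R1, 1R0, 1R1, 1R2, 2R1, 2R2
The negation has an open branch (countermodel exists).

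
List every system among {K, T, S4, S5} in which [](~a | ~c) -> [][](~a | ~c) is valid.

S4, S5

T-tableau for the negation ~([](~a | ~c) -> [][](~a | ~c)):
1. ~([](~a | ~c) -> [][](~a | ~c)), u
2. [](~a | ~c), u
3. ~[][](~a | ~c), u
4. ~a | ~c, u
5. ~c, u
6. ~[](~a | ~c), v
7. ~a | ~c, v
8. ~c, v
9. ~(~a | ~c), w
10. a, w
11. c, w
Accessibility: uRu, uRv, vRv, vRw, wRw
Complete open branch: countermodel on a T-frame, so not valid in T, nor in K (the same frame is also a K-frame).
S4-tableau for the negation ~([](~a | ~c) -> [][](~a | ~c)):
1. ~([](~a | ~c) -> [][](~a | ~c)), u
2. [](~a | ~c), u
3. ~[][](~a | ~c), u
4. ~a | ~c, u
5. ~c, u
6. ~[](~a | ~c), v
7. ~a | ~c, v
8. ~c, v
9. ~(~a | ~c), w
10. a, w
11. c, w
12. ~a | ~c, w
13. ~c, w
Accessibility: uRu, uRv, uRw, vRv, vRw, wRw
Branch closes: c and ~c both at w.
Every branch closes (one shown): valid in S4, hence also in S5 (every theorem of S4 is a theorem of S5).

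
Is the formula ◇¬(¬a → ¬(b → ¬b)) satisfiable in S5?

Yes, satisfiable

1. ◇¬(¬a → ¬(b → ¬b)), w0
2. ¬(¬a → ¬(b → ¬b)), w1
3. ¬a, w1
4. b → ¬b, w1
5. ¬b, w1
Accessibility: w0Rw0, w0Rw1, w1Rw0, w1Rw1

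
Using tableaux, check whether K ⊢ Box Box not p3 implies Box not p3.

Tableau for the negation not (Box Box not p3 implies Box not p3):
1. not (Box Box not p3 implies Box not p3), w0
2. Box Box not p3, w0
3. not Box not p3, w0
4. p3, w1
5. Box not p3, w1
Accessibility: w0Rw1
The negation has an open branch (countermodel exists).

Invalid (countermodel exists)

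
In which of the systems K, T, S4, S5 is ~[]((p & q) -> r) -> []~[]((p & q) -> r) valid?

S4-tableau for the negation ~(~[]((p & q) -> r) -> []~[]((p & q) -> r)):
1. ~(~[]((p & q) -> r) -> []~[]((p & q) -> r)), w0
2. ~[]((p & q) -> r), w0
3. ~[]~[]((p & q) -> r), w0
4. ~((p & q) -> r), w1
5. p & q, w1
6. ~r, w1
7. p, w1
8. q, w1
9. []((p & q) -> r), w2
10. (p & q) -> r, w2
11. r, w2
Accessibility: w0Rw0, w0Rw1, w0Rw2, w1Rw1, w2Rw2
Complete open branch: countermodel on an S4-frame, so not valid in S4, nor in K, T (the same frame is also a K-frame and a T-frame).
S5-tableau for the negation ~(~[]((p & q) -> r) -> []~[]((p & q) -> r)):
1. ~(~[]((p & q) -> r) -> []~[]((p & q) -> r)), w0
2. ~[]((p & q) -> r), w0
3. ~[]~[]((p & q) -> r), w0
4. ~((p & q) -> r), w1
5. p & q, w1
6. ~r, w1
7. p, w1
8. q, w1
9. []((p & q) -> r), w2
10. (p & q) -> r, w0
11. (p & q) -> r, w1
12. (p & q) -> r, w2
13. ~(p & q), w0
14. ~(p & q), w1
15. r, w2
16. ~q, w0
17. ~q, w1
Accessibility: w0Rw0, w0Rw1, w0Rw2, w1Rw0, w1Rw1, w1Rw2, w2Rw0, w2Rw1, w2Rw2
Branch closes: q and ~q both at w1.
Every branch closes (one shown): valid in S5.

S5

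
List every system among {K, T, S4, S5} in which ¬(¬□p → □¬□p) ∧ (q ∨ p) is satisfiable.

K, T, S4

S4-tableau for the formula:
1. ¬(¬□p → □¬□p) ∧ (q ∨ p), w0
2. ¬(¬□p → □¬□p), w0   [∧-rule on 1]
3. q ∨ p, w0   [∧-rule on 1]
4. ¬□p, w0   [¬→-rule on 2]
5. ¬□¬□p, w0   [¬→-rule on 2]
6. p, w0   [∨-rule on 3 (branches; this branch)]
7. ¬p, w1   [¬□-rule on 4: fresh world w1, w0Rw1]
8. □p, w2   [¬□-rule on 5: fresh world w2, w0Rw2]
9. p, w2   [□-rule on 8 via w2Rw2]
Accessibility: w0Rw0, w0Rw1, w0Rw2, w1Rw1, w2Rw2
Complete open branch: satisfiable in S4, hence also in K, T (this S4-model is also a K-model and a T-model).
S5-tableau for the formula:
1. ¬(¬□p → □¬□p) ∧ (q ∨ p), w0
2. ¬(¬□p → □¬□p), w0   [∧-rule on 1]
3. q ∨ p, w0   [∧-rule on 1]
4. ¬□p, w0   [¬→-rule on 2]
5. ¬□¬□p, w0   [¬→-rule on 2]
6. q, w0   [∨-rule on 3 (branches; this branch)]
7. ¬p, w1   [¬□-rule on 4: fresh world w1, w0Rw1]
8. □p, w2   [¬□-rule on 5: fresh world w2, w0Rw2]
9. p, w0   [□-rule on 8 via w2Rw0]
10. p, w1   [□-rule on 8 via w2Rw1]
Accessibility: w0Rw0, w0Rw1, w0Rw2, w1Rw0, w1Rw1, w1Rw2, w2Rw0, w2Rw1, w2Rw2
Branch closes: p and ¬p both at w1.
Every branch closes (one shown): unsatisfiable in S5.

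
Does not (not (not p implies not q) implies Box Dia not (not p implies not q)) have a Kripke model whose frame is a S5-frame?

1. not (not (not p implies not q) implies Box Dia not (not p implies not q)), w0
2. not (not p implies not q), w0   [neg-implies-rule on 1]
3. not Box Dia not (not p implies not q), w0   [neg-implies-rule on 1]
4. not p, w0   [neg-implies-rule on 2]
5. q, w0   [neg-implies-rule on 2]
6. not Dia not (not p implies not q), w1   [neg-Box-rule on 3: fresh world w1, w0Rw1]
7. not p implies not q, w0   [neg-Dia-rule on 6 via w1Rw0]
8. not p implies not q, w1   [neg-Dia-rule on 6 via w1Rw1]
9. not q, w0   [implies-rule on 7 (branches; this branch)]
Accessibility: w0Rw0, w0Rw1, w1Rw0, w1Rw1
Branch closes: q and not q both at w0.
(One branch shown.) All branches close.

Unsatisfiable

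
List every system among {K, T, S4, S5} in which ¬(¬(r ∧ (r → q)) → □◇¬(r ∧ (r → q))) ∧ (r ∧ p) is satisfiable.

K, T, S4

S4-tableau for the formula:
1. ¬(¬(r ∧ (r → q)) → □◇¬(r ∧ (r → q))) ∧ (r ∧ p), u
2. ¬(¬(r ∧ (r → q)) → □◇¬(r ∧ (r → q))), u
3. r ∧ p, u
4. ¬(r ∧ (r → q)), u
5. ¬□◇¬(r ∧ (r → q)), u
6. r, u
7. p, u
8. ¬(r → q), u
9. ¬q, u
10. ¬◇¬(r ∧ (r → q)), v
11. r ∧ (r → q), v
12. r, v
13. r → q, v
14. q, v
Accessibility: uRu, uRv, vRv
Complete open branch: satisfiable in S4, hence also in K, T (this S4-model is also a K-model and a T-model).
S5-tableau for the formula:
1. ¬(¬(r ∧ (r → q)) → □◇¬(r ∧ (r → q))) ∧ (r ∧ p), u
2. ¬(¬(r ∧ (r → q)) → □◇¬(r ∧ (r → q))), u
3. r ∧ p, u
4. ¬(r ∧ (r → q)), u
5. ¬□◇¬(r ∧ (r → q)), u
6. r, u
7. p, u
8. ¬(r → q), u
9. ¬q, u
10. ¬◇¬(r ∧ (r → q)), v
11. r ∧ (r → q), u
12. r → q, u
13. r ∧ (r → q), v
14. r, v
15. r → q, v
16. q, u
Accessibility: uRu, uRv, vRu, vRv
Branch closes: q and ¬q both at u.
Every branch closes (one shown): unsatisfiable in S5.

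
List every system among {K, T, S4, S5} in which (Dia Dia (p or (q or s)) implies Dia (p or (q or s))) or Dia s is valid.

S4, S5

S4-tableau for the negation not ((Dia Dia (p or (q or s)) implies Dia (p or (q or s))) or Dia s):
1. not ((Dia Dia (p or (q or s)) implies Dia (p or (q or s))) or Dia s), 0
2. not (Dia Dia (p or (q or s)) implies Dia (p or (q or s))), 0   [neg-or-rule on 1]
3. not Dia s, 0   [neg-or-rule on 1]
4. Dia Dia (p or (q or s)), 0   [neg-implies-rule on 2]
5. not Dia (p or (q or s)), 0   [neg-implies-rule on 2]
6. not s, 0   [neg-Dia-rule on 3 via 0R0]
7. not (p or (q or s)), 0   [neg-Dia-rule on 5 via 0R0]
8. not p, 0   [neg-or-rule on 7]
9. not (q or s), 0   [neg-or-rule on 7]
10. not q, 0   [neg-or-rule on 9]
11. Dia (p or (q or s)), 1   [Dia-rule on 4: fresh world 1, 0R1]
12. not s, 1   [neg-Dia-rule on 3 via 0R1]
13. not (p or (q or s)), 1   [neg-Dia-rule on 5 via 0R1]
14. not p, 1   [neg-or-rule on 13]
15. not (q or s), 1   [neg-or-rule on 13]
16. not q, 1   [neg-or-rule on 15]
17. p or (q or s), 2   [Dia-rule on 11: fresh world 2, 1R2]
18. not s, 2   [neg-Dia-rule on 3 via 0R2]
19. not (p or (q or s)), 2   [neg-Dia-rule on 5 via 0R2]
20. not p, 2   [neg-or-rule on 19]
21. not (q or s), 2   [neg-or-rule on 19]
22. not q, 2   [neg-or-rule on 21]
23. q or s, 2   [or-rule on 17 (branches; this branch)]
24. s, 2   [or-rule on 23 (branches; this branch)]
Accessibility: 0R0, 0R1, 0R2, 1R1, 1R2, 2R2
Branch closes: s and not s both at 2.
Every branch closes (one shown): valid in S4, hence also in S5 (every theorem of S4 is a theorem of S5).
T-tableau for the negation not ((Dia Dia (p or (q or s)) implies Dia (p or (q or s))) or Dia s):
1. not ((Dia Dia (p or (q or s)) implies Dia (p or (q or s))) or Dia s), 0
2. not (Dia Dia (p or (q or s)) implies Dia (p or (q or s))), 0   [neg-or-rule on 1]
3. not Dia s, 0   [neg-or-rule on 1]
4. Dia Dia (p or (q or s)), 0   [neg-implies-rule on 2]
5. not Dia (p or (q or s)), 0   [neg-implies-rule on 2]
6. not s, 0   [neg-Dia-rule on 3 via 0R0]
7. not (p or (q or s)), 0   [neg-Dia-rule on 5 via 0R0]
8. not p, 0   [neg-or-rule on 7]
9. not (q or s), 0   [neg-or-rule on 7]
10. not q, 0   [neg-or-rule on 9]
11. Dia (p or (q or s)), 1   [Dia-rule on 4: fresh world 1, 0R1]
12. not s, 1   [neg-Dia-rule on 3 via 0R1]
13. not (p or (q or s)), 1   [neg-Dia-rule on 5 via 0R1]
14. not p, 1   [neg-or-rule on 13]
15. not (q or s), 1   [neg-or-rule on 13]
16. not q, 1   [neg-or-rule on 15]
17. p or (q or s), 2   [Dia-rule on 11: fresh world 2, 1R2]
18. q or s, 2   [or-rule on 17 (branches; this branch)]
19. s, 2   [or-rule on 18 (branches; this branch)]
Accessibility: 0R0, 0R1, 1R1, 1R2, 2R2
Complete open branch: countermodel on a T-frame, so not valid in T, nor in K (the same frame is also a K-frame).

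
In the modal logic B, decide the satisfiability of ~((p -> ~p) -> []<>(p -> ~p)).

1. ~((p -> ~p) -> []<>(p -> ~p)), 0
2. p -> ~p, 0
3. ~[]<>(p -> ~p), 0
4. ~p, 0
5. ~<>(p -> ~p), 1
6. ~(p -> ~p), 0
7. p, 0
Accessibility: 0R0, 0R1, 1R0, 1R1
Branch closes: p and ~p both at 0.
Every branch closes; the branch above is one of them.

Unsatisfiable (every branch closes)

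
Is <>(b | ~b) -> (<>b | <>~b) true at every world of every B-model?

Yes, valid

Tableau for the negation ~(<>(b | ~b) -> (<>b | <>~b)):
1. ~(<>(b | ~b) -> (<>b | <>~b)), w0
2. <>(b | ~b), w0
3. ~(<>b | <>~b), w0
4. ~<>b, w0
5. ~<>~b, w0
6. ~b, w0
7. b, w0
Accessibility: w0Rw0
Branch closes: b and ~b both at w0.
Every branch of the negation's tableau closes; the branch above is one of them.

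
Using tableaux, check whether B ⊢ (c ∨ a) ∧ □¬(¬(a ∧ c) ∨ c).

Not valid

Tableau for the negation ¬((c ∨ a) ∧ □¬(¬(a ∧ c) ∨ c)):
1. ¬((c ∨ a) ∧ □¬(¬(a ∧ c) ∨ c)), 0
2. ¬□¬(¬(a ∧ c) ∨ c), 0   [¬∧-rule on 1 (branches; this branch)]
3. ¬(a ∧ c) ∨ c, 1   [¬□-rule on 2: fresh world 1, 0R1]
4. c, 1   [∨-rule on 3 (branches; this branch)]
Accessibility: 0R0, 0R1, 1R0, 1R1
The negation has an open branch (countermodel exists).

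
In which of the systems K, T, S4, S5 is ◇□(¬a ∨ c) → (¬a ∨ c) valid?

S5

S4-tableau for the negation ¬(◇□(¬a ∨ c) → (¬a ∨ c)):
1. ¬(◇□(¬a ∨ c) → (¬a ∨ c)), u
2. ◇□(¬a ∨ c), u
3. ¬(¬a ∨ c), u
4. a, u
5. ¬c, u
6. □(¬a ∨ c), v
7. ¬a ∨ c, v
8. c, v
Accessibility: uRu, uRv, vRv
Complete open branch: countermodel on an S4-frame, so not valid in S4, nor in K, T (the same frame is also a K-frame and a T-frame).
S5-tableau for the negation ¬(◇□(¬a ∨ c) → (¬a ∨ c)):
1. ¬(◇□(¬a ∨ c) → (¬a ∨ c)), u
2. ◇□(¬a ∨ c), u
3. ¬(¬a ∨ c), u
4. a, u
5. ¬c, u
6. □(¬a ∨ c), v
7. ¬a ∨ c, u
8. ¬a ∨ c, v
9. c, u
Accessibility: uRu, uRv, vRu, vRv
Branch closes: c and ¬c both at u.
Every branch closes (one shown): valid in S5.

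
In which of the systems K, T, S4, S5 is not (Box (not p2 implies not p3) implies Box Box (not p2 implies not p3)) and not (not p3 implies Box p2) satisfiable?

S4-tableau for the formula:
1. not (Box (not p2 implies not p3) implies Box Box (not p2 implies not p3)) and not (not p3 implies Box p2), w0
2. not (Box (not p2 implies not p3) implies Box Box (not p2 implies not p3)), w0
3. not (not p3 implies Box p2), w0
4. Box (not p2 implies not p3), w0
5. not Box Box (not p2 implies not p3), w0
6. not p3, w0
7. not Box p2, w0
8. not p2 implies not p3, w0
9. not Box (not p2 implies not p3), w1
10. not p2 implies not p3, w1
11. not p3, w1
12. not p2, w2
13. not p2 implies not p3, w2
14. not p3, w2
15. not (not p2 implies not p3), w3
16. not p2, w3
17. p3, w3
18. not p2 implies not p3, w3
19. not p3, w3
Accessibility: w0Rw0, w0Rw1, w0Rw2, w0Rw3, w1Rw1, w1Rw3, w2Rw2, w3Rw3
Branch closes: p3 and not p3 both at w3.
Every branch closes (one shown): unsatisfiable in S4, hence also in S5 (every S5-frame is an S4-frame).
T-tableau for the formula:
1. not (Box (not p2 implies not p3) implies Box Box (not p2 implies not p3)) and not (not p3 implies Box p2), w0
2. not (Box (not p2 implies not p3) implies Box Box (not p2 implies not p3)), w0
3. not (not p3 implies Box p2), w0
4. Box (not p2 implies not p3), w0
5. not Box Box (not p2 implies not p3), w0
6. not p3, w0
7. not Box p2, w0
8. not p2 implies not p3, w0
9. not Box (not p2 implies not p3), w1
10. not p2 implies not p3, w1
11. not p3, w1
12. not p2, w2
13. not p2 implies not p3, w2
14. not p3, w2
15. not (not p2 implies not p3), w3
16. not p2, w3
17. p3, w3
Accessibility: w0Rw0, w0Rw1, w0Rw2, w1Rw1, w1Rw3, w2Rw2, w3Rw3
Complete open branch: satisfiable in T, hence also in K (this T-model is also a K-model).

K, T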